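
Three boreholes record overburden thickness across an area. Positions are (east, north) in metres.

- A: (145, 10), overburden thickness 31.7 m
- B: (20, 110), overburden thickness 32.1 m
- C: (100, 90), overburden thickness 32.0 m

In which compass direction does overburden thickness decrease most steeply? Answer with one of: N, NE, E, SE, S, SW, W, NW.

S

Differences from A: to B (Δx, Δy, Δh) = (-125, 100, +0.4); to C = (-45, 80, +0.3).
Solve a·Δx + b·Δy = Δd: det = (-125)·80 − (-45)·100 = -5500.
∂d/∂x = [(+0.4)·80 − (+0.3)·100] / -5500 = -0.0003636
∂d/∂y = [(-125)·(+0.3) − (-45)·(+0.4)] / -5500 = +0.003545
Steepest decrease is along −∇f = (+0.0003636 E, -0.003545 N) → south.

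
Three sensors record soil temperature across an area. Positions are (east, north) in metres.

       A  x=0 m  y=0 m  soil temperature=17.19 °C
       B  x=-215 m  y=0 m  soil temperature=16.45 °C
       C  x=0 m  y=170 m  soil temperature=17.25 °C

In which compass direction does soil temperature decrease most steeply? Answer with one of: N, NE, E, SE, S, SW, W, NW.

∂T/∂x = (16.45 − 17.19) / (-215 − 0) = +0.003442
∂T/∂y = (17.25 − 17.19) / (170 − 0) = +0.0003529
Steepest decrease is along −∇f = (-0.003442 E, -0.0003529 N) → west.

W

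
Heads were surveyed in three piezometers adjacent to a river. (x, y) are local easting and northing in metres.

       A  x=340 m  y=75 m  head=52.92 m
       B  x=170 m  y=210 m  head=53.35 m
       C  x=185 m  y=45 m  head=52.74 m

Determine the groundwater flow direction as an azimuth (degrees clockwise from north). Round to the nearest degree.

187°

Taking A as reference: B−A = (-170, 135, +0.43); C−A = (-155, -30, -0.18).
Solve a·Δx + b·Δy = Δh: det = (-170)·(-30) − (-155)·135 = 26025.
∂h/∂x = [(+0.43)·(-30) − (-0.18)·135] / 26025 = +0.0004380
∂h/∂y = [(-170)·(-0.18) − (-155)·(+0.43)] / 26025 = +0.003737
Flow direction (−∇h) has components (-0.0004380 E, -0.003737 N).
Azimuth = atan2(E, N) = atan2(-0.0004380, -0.003737) = 186.7° ≈ 187°.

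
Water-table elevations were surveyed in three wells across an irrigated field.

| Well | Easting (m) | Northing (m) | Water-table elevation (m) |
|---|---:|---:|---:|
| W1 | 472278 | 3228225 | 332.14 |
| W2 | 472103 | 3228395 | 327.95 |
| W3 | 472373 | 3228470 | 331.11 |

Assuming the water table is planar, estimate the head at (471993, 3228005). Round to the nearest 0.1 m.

330.2 m

Three-point gradient (reference W1): Δ to W2 = (-175, 170, -4.19), Δ to W3 = (95, 245, -1.03).
∂h/∂x = +0.01443, ∂h/∂y = -0.009798 (det = -59025).
h(471993, 3228005) = 332.14 + (+0.01443)·(-285) + (-0.009798)·(-220) = 332.14 -4.111 +2.155 = 330.184 m.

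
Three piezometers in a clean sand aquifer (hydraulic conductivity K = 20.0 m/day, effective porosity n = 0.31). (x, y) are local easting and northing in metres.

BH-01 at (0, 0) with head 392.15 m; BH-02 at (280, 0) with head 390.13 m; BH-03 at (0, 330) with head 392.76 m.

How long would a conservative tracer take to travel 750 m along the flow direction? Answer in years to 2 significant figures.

∂h/∂x = (390.13 − 392.15) / (280 − 0) = -0.007214
∂h/∂y = (392.76 − 392.15) / (330 − 0) = +0.001848
|∇h| = √(-0.007214² + 0.001848²) = 0.007447
Seepage velocity v = K·i/n = 20.0 × 0.007447 / 0.31 = 0.4805 m/day.
t = 750 / 0.4805 = 1561 days = 4.27 years.

4.3 years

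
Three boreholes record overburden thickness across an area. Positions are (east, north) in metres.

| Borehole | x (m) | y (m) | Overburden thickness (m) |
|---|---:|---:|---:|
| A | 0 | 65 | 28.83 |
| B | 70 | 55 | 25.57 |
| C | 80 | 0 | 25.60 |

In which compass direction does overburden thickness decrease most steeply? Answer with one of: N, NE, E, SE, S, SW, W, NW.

Taking A as reference: B−A = (70, -10, -3.26); C−A = (80, -65, -3.23).
Solve a·Δx + b·Δy = Δd: det = 70·(-65) − 80·(-10) = -3750.
∂d/∂x = [(-3.26)·(-65) − (-3.23)·(-10)] / -3750 = -0.04789
∂d/∂y = [70·(-3.23) − 80·(-3.26)] / -3750 = -0.009253
Steepest decrease is along −∇f = (+0.04789 E, +0.009253 N) → east.

E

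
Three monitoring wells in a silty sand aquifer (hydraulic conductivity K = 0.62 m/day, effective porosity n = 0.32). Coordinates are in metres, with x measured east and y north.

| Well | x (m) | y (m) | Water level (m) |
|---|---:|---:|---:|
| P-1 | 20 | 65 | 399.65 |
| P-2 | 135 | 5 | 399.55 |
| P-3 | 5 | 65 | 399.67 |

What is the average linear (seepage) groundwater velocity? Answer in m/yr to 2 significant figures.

Three-point gradient (reference P-1): Δ to P-2 = (115, -60, -0.10), Δ to P-3 = (-15, 0, +0.02).
∂h/∂x = -0.001333, ∂h/∂y = -0.0008889 (det = -900).
|∇h| = √(-0.001333² + -0.0008889²) = 0.001602
Seepage velocity v = K·i/n = 0.62 × 0.001602 / 0.32 = 0.003104 m/day = 1.134 m/yr.

1.1 m/yr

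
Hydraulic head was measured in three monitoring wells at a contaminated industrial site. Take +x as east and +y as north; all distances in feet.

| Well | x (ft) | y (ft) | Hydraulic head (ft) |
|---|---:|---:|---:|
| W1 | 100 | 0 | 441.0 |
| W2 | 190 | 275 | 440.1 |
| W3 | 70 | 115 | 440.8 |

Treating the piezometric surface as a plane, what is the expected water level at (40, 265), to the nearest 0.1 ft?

440.5 ft

With h = a·x + b·y + c and W1 as origin, the differences give:
  90·a + 275·b = -0.9
  (-30)·a + 115·b = -0.2
Eliminate b (×115 and ×275, subtract): 18600·a = -48.50 → a = ∂h/∂x = -0.002608
Back-substitute: b = ∂h/∂y = -0.002419.
h(40, 265) = 441.0 + (-0.002608)·(-60) + (-0.002419)·(265) = 441.0 +0.156 -0.641 = 440.515 ft.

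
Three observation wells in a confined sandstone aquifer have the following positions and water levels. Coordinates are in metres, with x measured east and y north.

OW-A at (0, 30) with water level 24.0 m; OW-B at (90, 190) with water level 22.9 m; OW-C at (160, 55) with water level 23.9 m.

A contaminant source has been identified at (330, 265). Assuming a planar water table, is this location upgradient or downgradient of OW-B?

downgradient

Three-point gradient (reference OW-A): Δ to OW-B = (90, 160, -1.1), Δ to OW-C = (160, 25, -0.1).
∂h/∂x = +0.0004925, ∂h/∂y = -0.007152 (det = -23350).
Head at (330, 265) = 24.0 + (+0.0004925)·(330) + (-0.007152)·(235) = 22.48 m.
That is lower than the 22.9 m at OW-B, so the point is downgradient.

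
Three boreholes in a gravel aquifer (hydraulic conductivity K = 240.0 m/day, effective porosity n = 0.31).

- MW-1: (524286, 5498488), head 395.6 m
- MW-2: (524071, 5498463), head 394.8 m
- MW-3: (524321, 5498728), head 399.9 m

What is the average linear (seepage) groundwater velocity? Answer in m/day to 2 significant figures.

14 m/day

Differences from MW-1: to MW-2 (Δx, Δy, Δh) = (-215, -25, -0.8); to MW-3 = (35, 240, +4.3).
Solve a·Δx + b·Δy = Δh: det = (-215)·240 − 35·(-25) = -50725.
∂h/∂x = [(-0.8)·240 − (+4.3)·(-25)] / -50725 = +0.001666
∂h/∂y = [(-215)·(+4.3) − 35·(-0.8)] / -50725 = +0.01767
|∇h| = √(0.001666² + 0.01767²) = 0.01775
Seepage velocity v = K·i/n = 240.0 × 0.01775 / 0.31 = 13.74 m/day.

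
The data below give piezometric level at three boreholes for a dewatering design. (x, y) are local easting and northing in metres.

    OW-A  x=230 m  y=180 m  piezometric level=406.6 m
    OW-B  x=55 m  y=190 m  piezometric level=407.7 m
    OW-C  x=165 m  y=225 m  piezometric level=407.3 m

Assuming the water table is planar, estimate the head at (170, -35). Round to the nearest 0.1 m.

405.4 m

Differences from OW-A: to OW-B (Δx, Δy, Δh) = (-175, 10, +1.1); to OW-C = (-65, 45, +0.7).
Solve a·Δx + b·Δy = Δh: det = (-175)·45 − (-65)·10 = -7225.
∂h/∂x = [(+1.1)·45 − (+0.7)·10] / -7225 = -0.005882
∂h/∂y = [(-175)·(+0.7) − (-65)·(+1.1)] / -7225 = +0.007059
h(170, -35) = 406.6 + (-0.005882)·(-60) + (+0.007059)·(-215) = 406.6 +0.353 -1.518 = 405.435 m.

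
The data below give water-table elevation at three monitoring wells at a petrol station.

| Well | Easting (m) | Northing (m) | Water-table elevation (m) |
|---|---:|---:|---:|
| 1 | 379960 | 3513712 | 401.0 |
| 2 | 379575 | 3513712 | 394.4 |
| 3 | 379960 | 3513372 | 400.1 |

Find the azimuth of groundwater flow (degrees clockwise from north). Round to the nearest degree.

261°

∂h/∂x = (394.4 − 401.0) / (379575 − 379960) = +0.01714
∂h/∂y = (400.1 − 401.0) / (3513372 − 3513712) = +0.002647
Flow direction (−∇h) has components (-0.01714 E, -0.002647 N).
Azimuth = atan2(E, N) = atan2(-0.01714, -0.002647) = 261.2° ≈ 261°.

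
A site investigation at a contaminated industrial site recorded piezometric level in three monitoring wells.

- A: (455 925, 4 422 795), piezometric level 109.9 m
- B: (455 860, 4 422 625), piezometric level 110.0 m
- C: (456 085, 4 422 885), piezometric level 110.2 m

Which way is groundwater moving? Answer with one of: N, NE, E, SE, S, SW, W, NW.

With h = a·x + b·y + c and A as origin, the differences give:
  (-65)·a + (-170)·b = +0.1
  160·a + 90·b = +0.3
Eliminate b (×90 and ×(-170), subtract): 21350·a = 60.00 → a = ∂h/∂x = +0.002810
Back-substitute: b = ∂h/∂y = -0.001663.
Flow = −∇h = (-0.002810 east, +0.001663 north), which points northwest.

NW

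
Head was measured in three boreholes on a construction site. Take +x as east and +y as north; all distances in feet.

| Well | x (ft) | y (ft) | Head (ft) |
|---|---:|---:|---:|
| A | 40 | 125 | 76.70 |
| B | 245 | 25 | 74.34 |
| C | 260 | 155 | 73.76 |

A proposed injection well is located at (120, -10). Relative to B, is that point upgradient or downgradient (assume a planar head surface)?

Three-point gradient (reference A): Δ to B = (205, -100, -2.36), Δ to C = (220, 30, -2.94).
∂h/∂x = -0.01296, ∂h/∂y = -0.002966 (det = 28150).
Head at (120, -10) = 76.70 + (-0.01296)·(80) + (-0.002966)·(-135) = 76.06 ft.
That is higher than the 74.34 ft at B, so the point is upgradient.

upgradient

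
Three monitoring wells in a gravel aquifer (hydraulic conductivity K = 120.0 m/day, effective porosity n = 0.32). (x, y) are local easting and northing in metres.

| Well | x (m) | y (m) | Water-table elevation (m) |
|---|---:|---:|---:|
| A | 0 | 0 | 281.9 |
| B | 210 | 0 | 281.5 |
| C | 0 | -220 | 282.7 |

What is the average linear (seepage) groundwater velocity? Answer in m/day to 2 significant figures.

∂h/∂x = (281.5 − 281.9) / (210 − 0) = -0.001905
∂h/∂y = (282.7 − 281.9) / (-220 − 0) = -0.003636
|∇h| = √(-0.001905² + -0.003636²) = 0.004105
Seepage velocity v = K·i/n = 120.0 × 0.004105 / 0.32 = 1.539 m/day.

1.5 m/day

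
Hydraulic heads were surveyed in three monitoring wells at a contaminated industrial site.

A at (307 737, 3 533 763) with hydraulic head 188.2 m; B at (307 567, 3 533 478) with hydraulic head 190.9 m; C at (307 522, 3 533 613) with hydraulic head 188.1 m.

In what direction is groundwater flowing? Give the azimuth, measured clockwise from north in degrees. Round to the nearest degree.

Differences from A: to B (Δx, Δy, Δh) = (-170, -285, +2.7); to C = (-215, -150, -0.1).
Solve a·Δx + b·Δy = Δh: det = (-170)·(-150) − (-215)·(-285) = -35775.
∂h/∂x = [(+2.7)·(-150) − (-0.1)·(-285)] / -35775 = +0.01212
∂h/∂y = [(-170)·(-0.1) − (-215)·(+2.7)] / -35775 = -0.01670
Flow direction (−∇h) has components (-0.01212 E, +0.01670 N).
Azimuth = atan2(E, N) = atan2(-0.01212, +0.01670) = 324.0° ≈ 324°.

324°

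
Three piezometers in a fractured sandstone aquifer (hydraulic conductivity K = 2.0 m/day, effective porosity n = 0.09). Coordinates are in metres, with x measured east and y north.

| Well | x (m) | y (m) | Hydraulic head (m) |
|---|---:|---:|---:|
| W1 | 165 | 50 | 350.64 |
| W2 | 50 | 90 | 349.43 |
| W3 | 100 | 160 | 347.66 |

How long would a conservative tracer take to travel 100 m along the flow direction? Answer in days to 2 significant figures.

Three-point gradient (reference W1): Δ to W2 = (-115, 40, -1.21), Δ to W3 = (-65, 110, -2.98).
∂h/∂x = +0.001383, ∂h/∂y = -0.02627 (det = -10050).
|∇h| = √(0.001383² + -0.02627²) = 0.02631
Seepage velocity v = K·i/n = 2.0 × 0.02631 / 0.09 = 0.5847 m/day.
t = 100 / 0.5847 = 171 days.

170 days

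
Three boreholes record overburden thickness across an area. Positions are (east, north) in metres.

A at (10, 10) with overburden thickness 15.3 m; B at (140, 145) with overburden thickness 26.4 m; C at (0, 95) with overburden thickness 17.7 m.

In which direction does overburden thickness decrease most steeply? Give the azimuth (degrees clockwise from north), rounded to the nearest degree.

236°

With d = a·x + b·y + c and A as origin, the differences give:
  130·a + 135·b = +11.1
  (-10)·a + 85·b = +2.4
Eliminate b (×85 and ×135, subtract): 12400·a = 619.50 → a = ∂d/∂x = +0.04996
Back-substitute: b = ∂d/∂y = +0.03411.
Steepest decrease is along −∇f: components (-0.04996 E, -0.03411 N).
Azimuth = atan2(-0.04996, -0.03411) = 235.7° ≈ 236°.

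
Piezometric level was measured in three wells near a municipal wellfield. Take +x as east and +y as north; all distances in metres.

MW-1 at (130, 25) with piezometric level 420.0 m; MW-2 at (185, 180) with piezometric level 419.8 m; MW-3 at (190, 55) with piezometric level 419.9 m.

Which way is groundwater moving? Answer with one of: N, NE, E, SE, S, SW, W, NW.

NE

With h = a·x + b·y + c and MW-1 as origin, the differences give:
  55·a + 155·b = -0.2
  60·a + 30·b = -0.1
Eliminate b (×30 and ×155, subtract): -7650·a = 9.50 → a = ∂h/∂x = -0.001242
Back-substitute: b = ∂h/∂y = -0.0008497.
Flow = −∇h = (+0.001242 east, +0.0008497 north), which points northeast.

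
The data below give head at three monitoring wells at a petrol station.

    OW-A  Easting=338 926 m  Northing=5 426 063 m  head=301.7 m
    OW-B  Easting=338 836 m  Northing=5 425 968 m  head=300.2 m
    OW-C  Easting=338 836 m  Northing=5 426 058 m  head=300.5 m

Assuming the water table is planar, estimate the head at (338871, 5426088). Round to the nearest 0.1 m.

Taking OW-A as reference: OW-B−OW-A = (-90, -95, -1.5); OW-C−OW-A = (-90, -5, -1.2).
Solve a·Δx + b·Δy = Δh: det = (-90)·(-5) − (-90)·(-95) = -8100.
∂h/∂x = [(-1.5)·(-5) − (-1.2)·(-95)] / -8100 = +0.01315
∂h/∂y = [(-90)·(-1.2) − (-90)·(-1.5)] / -8100 = +0.003333
h(338871, 5426088) = 301.7 + (+0.01315)·(-55) + (+0.003333)·(25) = 301.7 -0.723 +0.083 = 301.060 m.

301.1 m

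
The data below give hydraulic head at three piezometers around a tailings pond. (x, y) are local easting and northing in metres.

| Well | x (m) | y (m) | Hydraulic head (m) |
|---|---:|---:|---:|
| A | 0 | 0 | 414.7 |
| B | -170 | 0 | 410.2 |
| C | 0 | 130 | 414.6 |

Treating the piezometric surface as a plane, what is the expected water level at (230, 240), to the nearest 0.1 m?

∂h/∂x = (410.2 − 414.7) / (-170 − 0) = +0.02647
∂h/∂y = (414.6 − 414.7) / (130 − 0) = -0.0007692
h(230, 240) = 414.7 + (+0.02647)·(230) + (-0.0007692)·(240) = 414.7 +6.088 -0.185 = 420.604 m.

420.6 m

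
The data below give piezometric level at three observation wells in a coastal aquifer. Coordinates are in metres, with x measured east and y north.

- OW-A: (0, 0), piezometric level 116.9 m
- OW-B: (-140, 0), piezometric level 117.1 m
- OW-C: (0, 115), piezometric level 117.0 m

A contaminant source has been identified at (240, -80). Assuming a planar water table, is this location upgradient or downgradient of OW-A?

downgradient

∂h/∂x = (117.1 − 116.9) / (-140 − 0) = -0.001429
∂h/∂y = (117.0 − 116.9) / (115 − 0) = +0.0008696
Head at (240, -80) = 116.9 + (-0.001429)·(240) + (+0.0008696)·(-80) = 116.49 m.
That is lower than the 116.9 m at OW-A, so the point is downgradient.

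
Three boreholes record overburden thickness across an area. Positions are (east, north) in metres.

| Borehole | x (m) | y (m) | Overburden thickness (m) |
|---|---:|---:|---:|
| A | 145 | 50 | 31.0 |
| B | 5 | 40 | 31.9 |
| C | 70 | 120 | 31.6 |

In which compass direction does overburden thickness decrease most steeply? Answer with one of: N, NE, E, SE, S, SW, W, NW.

E

With d = a·x + b·y + c and A as origin, the differences give:
  (-140)·a + (-10)·b = +0.9
  (-75)·a + 70·b = +0.6
Eliminate b (×70 and ×(-10), subtract): -10550·a = 69.00 → a = ∂d/∂x = -0.006540
Back-substitute: b = ∂d/∂y = +0.001564.
Steepest decrease is along −∇f = (+0.006540 E, -0.001564 N) → east.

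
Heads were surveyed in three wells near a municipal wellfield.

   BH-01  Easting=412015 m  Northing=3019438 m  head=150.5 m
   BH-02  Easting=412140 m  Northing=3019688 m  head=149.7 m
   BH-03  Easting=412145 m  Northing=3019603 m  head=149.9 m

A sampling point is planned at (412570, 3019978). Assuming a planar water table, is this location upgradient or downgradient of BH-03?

Differences from BH-01: to BH-02 (Δx, Δy, Δh) = (125, 250, -0.8); to BH-03 = (130, 165, -0.6).
Determinant of the coordinate differences = 125·165 − 130·250 = -11875.
∂h/∂x = [(-0.8)·165 − (-0.6)·250] / -11875 = -0.001516
∂h/∂y = [125·(-0.6) − 130·(-0.8)] / -11875 = -0.002442
Head at (412570, 3019978) = 150.5 + (-0.001516)·(555) + (-0.002442)·(540) = 148.34 m.
That is lower than the 149.9 m at BH-03, so the point is downgradient.

downgradient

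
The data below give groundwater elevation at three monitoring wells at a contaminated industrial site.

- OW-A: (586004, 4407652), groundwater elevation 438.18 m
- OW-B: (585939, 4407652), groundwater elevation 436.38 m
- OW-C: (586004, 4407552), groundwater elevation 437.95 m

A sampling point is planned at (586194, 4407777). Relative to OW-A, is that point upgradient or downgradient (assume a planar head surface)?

upgradient

∂h/∂x = (436.38 − 438.18) / (585939 − 586004) = +0.02769
∂h/∂y = (437.95 − 438.18) / (4407552 − 4407652) = +0.002300
Head at (586194, 4407777) = 438.18 + (+0.02769)·(190) + (+0.002300)·(125) = 443.73 m.
That is higher than the 438.18 m at OW-A, so the point is upgradient.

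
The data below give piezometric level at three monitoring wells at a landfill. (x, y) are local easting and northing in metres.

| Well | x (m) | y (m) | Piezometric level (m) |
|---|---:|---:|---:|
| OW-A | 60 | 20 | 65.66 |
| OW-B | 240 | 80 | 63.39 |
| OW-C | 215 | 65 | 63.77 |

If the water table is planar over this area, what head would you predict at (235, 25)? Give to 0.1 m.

Differences from OW-A: to OW-B (Δx, Δy, Δh) = (180, 60, -2.27); to OW-C = (155, 45, -1.89).
Solve a·Δx + b·Δy = Δh: det = 180·45 − 155·60 = -1200.
∂h/∂x = [(-2.27)·45 − (-1.89)·60] / -1200 = -0.009375
∂h/∂y = [180·(-1.89) − 155·(-2.27)] / -1200 = -0.009708
h(235, 25) = 65.66 + (-0.009375)·(175) + (-0.009708)·(5) = 65.66 -1.641 -0.049 = 63.971 m.

64.0 m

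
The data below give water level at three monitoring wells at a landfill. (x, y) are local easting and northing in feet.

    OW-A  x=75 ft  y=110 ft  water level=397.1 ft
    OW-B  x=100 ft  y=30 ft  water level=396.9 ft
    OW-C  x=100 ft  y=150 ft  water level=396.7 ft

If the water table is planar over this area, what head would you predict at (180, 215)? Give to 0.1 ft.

395.5 ft

Differences from OW-A: to OW-B (Δx, Δy, Δh) = (25, -80, -0.2); to OW-C = (25, 40, -0.4).
Solve a·Δx + b·Δy = Δh: det = 25·40 − 25·(-80) = 3000.
∂h/∂x = [(-0.2)·40 − (-0.4)·(-80)] / 3000 = -0.01333
∂h/∂y = [25·(-0.4) − 25·(-0.2)] / 3000 = -0.001667
h(180, 215) = 397.1 + (-0.01333)·(105) + (-0.001667)·(105) = 397.1 -1.400 -0.175 = 395.525 ft.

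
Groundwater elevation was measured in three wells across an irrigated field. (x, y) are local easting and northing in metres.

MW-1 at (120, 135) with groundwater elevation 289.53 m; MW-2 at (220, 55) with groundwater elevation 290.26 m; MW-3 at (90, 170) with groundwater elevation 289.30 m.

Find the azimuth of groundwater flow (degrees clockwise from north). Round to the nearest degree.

279°

With h = a·x + b·y + c and MW-1 as origin, the differences give:
  100·a + (-80)·b = +0.73
  (-30)·a + 35·b = -0.23
Eliminate b (×35 and ×(-80), subtract): 1100·a = 7.150 → a = ∂h/∂x = +0.006500
Back-substitute: b = ∂h/∂y = -0.0010000.
Flow direction (−∇h) has components (-0.006500 E, +0.0010000 N).
Azimuth = atan2(E, N) = atan2(-0.006500, +0.0010000) = 278.7° ≈ 279°.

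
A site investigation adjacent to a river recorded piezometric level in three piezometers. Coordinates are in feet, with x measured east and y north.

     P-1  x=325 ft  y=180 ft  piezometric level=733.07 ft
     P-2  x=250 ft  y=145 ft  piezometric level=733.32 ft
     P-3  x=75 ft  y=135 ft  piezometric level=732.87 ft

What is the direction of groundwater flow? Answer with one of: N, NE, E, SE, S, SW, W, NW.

N

Taking P-1 as reference: P-2−P-1 = (-75, -35, +0.25); P-3−P-1 = (-250, -45, -0.20).
Solve a·Δx + b·Δy = Δh: det = (-75)·(-45) − (-250)·(-35) = -5375.
∂h/∂x = [(+0.25)·(-45) − (-0.20)·(-35)] / -5375 = +0.003395
∂h/∂y = [(-75)·(-0.20) − (-250)·(+0.25)] / -5375 = -0.01442
Flow = −∇h = (-0.003395 east, +0.01442 north), which points north.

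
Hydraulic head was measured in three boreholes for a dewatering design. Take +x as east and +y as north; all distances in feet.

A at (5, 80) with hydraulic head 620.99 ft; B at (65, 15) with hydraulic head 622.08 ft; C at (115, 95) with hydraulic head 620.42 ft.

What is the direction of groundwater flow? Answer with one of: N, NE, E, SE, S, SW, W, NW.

Taking A as reference: B−A = (60, -65, +1.09); C−A = (110, 15, -0.57).
Determinant of the coordinate differences = 60·15 − 110·(-65) = 8050.
∂h/∂x = [(+1.09)·15 − (-0.57)·(-65)] / 8050 = -0.002571
∂h/∂y = [60·(-0.57) − 110·(+1.09)] / 8050 = -0.01914
Flow = −∇h = (+0.002571 east, +0.01914 north), which points north.

N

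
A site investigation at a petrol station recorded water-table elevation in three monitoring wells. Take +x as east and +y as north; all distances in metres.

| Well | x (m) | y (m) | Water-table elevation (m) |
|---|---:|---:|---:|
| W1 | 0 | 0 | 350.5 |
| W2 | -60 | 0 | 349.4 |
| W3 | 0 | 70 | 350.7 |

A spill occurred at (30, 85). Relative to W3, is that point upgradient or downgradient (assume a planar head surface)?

upgradient

∂h/∂x = (349.4 − 350.5) / (-60 − 0) = +0.01833
∂h/∂y = (350.7 − 350.5) / (70 − 0) = +0.002857
Head at (30, 85) = 350.5 + (+0.01833)·(30) + (+0.002857)·(85) = 351.29 m.
That is higher than the 350.7 m at W3, so the point is upgradient.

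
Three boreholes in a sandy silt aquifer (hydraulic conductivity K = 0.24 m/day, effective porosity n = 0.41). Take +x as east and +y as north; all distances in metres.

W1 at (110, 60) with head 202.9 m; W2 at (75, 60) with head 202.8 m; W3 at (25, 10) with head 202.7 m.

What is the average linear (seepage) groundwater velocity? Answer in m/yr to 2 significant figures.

0.64 m/yr

Differences from W1: to W2 (Δx, Δy, Δh) = (-35, 0, -0.1); to W3 = (-85, -50, -0.2).
Determinant of the coordinate differences = (-35)·(-50) − (-85)·0 = 1750.
∂h/∂x = [(-0.1)·(-50) − (-0.2)·0] / 1750 = +0.002857
∂h/∂y = [(-35)·(-0.2) − (-85)·(-0.1)] / 1750 = -0.0008571
|∇h| = √(0.002857² + -0.0008571²) = 0.002983
Seepage velocity v = K·i/n = 0.24 × 0.002983 / 0.41 = 0.001746 m/day = 0.6377 m/yr.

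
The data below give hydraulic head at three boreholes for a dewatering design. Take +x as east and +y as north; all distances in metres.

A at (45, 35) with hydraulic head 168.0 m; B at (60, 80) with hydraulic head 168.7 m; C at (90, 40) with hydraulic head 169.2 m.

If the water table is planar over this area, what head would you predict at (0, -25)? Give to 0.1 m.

With h = a·x + b·y + c and A as origin, the differences give:
  15·a + 45·b = +0.7
  45·a + 5·b = +1.2
Eliminate b (×5 and ×45, subtract): -1950·a = -50.50 → a = ∂h/∂x = +0.02590
Back-substitute: b = ∂h/∂y = +0.006923.
h(0, -25) = 168.0 + (+0.02590)·(-45) + (+0.006923)·(-60) = 168.0 -1.165 -0.415 = 166.419 m.

166.4 m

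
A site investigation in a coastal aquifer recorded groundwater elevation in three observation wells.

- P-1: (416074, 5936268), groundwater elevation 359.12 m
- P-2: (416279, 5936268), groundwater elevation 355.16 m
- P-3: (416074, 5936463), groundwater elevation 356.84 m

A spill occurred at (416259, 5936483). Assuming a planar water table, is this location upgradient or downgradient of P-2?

downgradient

∂h/∂x = (355.16 − 359.12) / (416279 − 416074) = -0.01932
∂h/∂y = (356.84 − 359.12) / (5936463 − 5936268) = -0.01169
Head at (416259, 5936483) = 359.12 + (-0.01932)·(185) + (-0.01169)·(215) = 353.03 m.
That is lower than the 355.16 m at P-2, so the point is downgradient.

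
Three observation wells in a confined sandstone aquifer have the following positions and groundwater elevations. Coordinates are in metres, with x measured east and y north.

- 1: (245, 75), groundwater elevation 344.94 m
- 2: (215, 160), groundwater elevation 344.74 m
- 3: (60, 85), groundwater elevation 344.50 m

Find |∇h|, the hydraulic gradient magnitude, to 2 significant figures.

0.0028

With h = a·x + b·y + c and 1 as origin, the differences give:
  (-30)·a + 85·b = -0.20
  (-185)·a + 10·b = -0.44
Eliminate b (×10 and ×85, subtract): 15425·a = 35.400 → a = ∂h/∂x = +0.002295
Back-substitute: b = ∂h/∂y = -0.001543.
|∇h| = √(0.002295² + -0.001543²) = 0.002765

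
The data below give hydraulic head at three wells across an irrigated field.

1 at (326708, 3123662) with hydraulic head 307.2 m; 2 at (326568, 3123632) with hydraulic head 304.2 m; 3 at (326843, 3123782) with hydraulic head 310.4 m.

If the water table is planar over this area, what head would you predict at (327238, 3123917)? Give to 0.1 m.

319.0 m

With h = a·x + b·y + c and 1 as origin, the differences give:
  (-140)·a + (-30)·b = -3.0
  135·a + 120·b = +3.2
Eliminate b (×120 and ×(-30), subtract): -12750·a = -264.00 → a = ∂h/∂x = +0.02071
Back-substitute: b = ∂h/∂y = +0.003373.
h(327238, 3123917) = 307.2 + (+0.02071)·(530) + (+0.003373)·(255) = 307.2 +10.974 +0.860 = 319.034 m.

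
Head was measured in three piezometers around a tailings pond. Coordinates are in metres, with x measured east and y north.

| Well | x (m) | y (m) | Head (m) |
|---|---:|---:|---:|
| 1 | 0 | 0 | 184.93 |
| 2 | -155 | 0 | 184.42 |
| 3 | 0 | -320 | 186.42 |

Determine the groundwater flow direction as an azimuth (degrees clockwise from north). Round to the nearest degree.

325°

∂h/∂x = (184.42 − 184.93) / (-155 − 0) = +0.003290
∂h/∂y = (186.42 − 184.93) / (-320 − 0) = -0.004656
Flow direction (−∇h) has components (-0.003290 E, +0.004656 N).
Azimuth = atan2(E, N) = atan2(-0.003290, +0.004656) = 324.8° ≈ 325°.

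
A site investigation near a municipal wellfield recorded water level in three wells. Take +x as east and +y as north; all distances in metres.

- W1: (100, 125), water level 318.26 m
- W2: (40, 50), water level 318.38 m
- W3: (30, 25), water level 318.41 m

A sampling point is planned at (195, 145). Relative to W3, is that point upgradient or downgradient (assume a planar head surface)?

Differences from W1: to W2 (Δx, Δy, Δh) = (-60, -75, +0.12); to W3 = (-70, -100, +0.15).
Solve a·Δx + b·Δy = Δh: det = (-60)·(-100) − (-70)·(-75) = 750.
∂h/∂x = [(+0.12)·(-100) − (+0.15)·(-75)] / 750 = -0.0010000
∂h/∂y = [(-60)·(+0.15) − (-70)·(+0.12)] / 750 = -0.0008000
Head at (195, 145) = 318.26 + (-0.0010000)·(95) + (-0.0008000)·(20) = 318.15 m.
That is lower than the 318.41 m at W3, so the point is downgradient.

downgradient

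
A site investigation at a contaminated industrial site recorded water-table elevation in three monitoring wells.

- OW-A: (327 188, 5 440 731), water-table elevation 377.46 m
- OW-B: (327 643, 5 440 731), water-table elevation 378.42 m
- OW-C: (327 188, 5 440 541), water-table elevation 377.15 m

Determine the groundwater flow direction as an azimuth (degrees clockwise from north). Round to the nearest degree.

232°

∂h/∂x = (378.42 − 377.46) / (327643 − 327188) = +0.002110
∂h/∂y = (377.15 − 377.46) / (5440541 − 5440731) = +0.001632
Flow direction (−∇h) has components (-0.002110 E, -0.001632 N).
Azimuth = atan2(E, N) = atan2(-0.002110, -0.001632) = 232.3° ≈ 232°.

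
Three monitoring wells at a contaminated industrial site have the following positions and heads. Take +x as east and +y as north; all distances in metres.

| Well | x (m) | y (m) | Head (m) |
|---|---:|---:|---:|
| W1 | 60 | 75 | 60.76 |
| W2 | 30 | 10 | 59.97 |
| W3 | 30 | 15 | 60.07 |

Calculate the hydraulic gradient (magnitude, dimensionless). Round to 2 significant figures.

0.026

With h = a·x + b·y + c and W1 as origin, the differences give:
  (-30)·a + (-65)·b = -0.79
  (-30)·a + (-60)·b = -0.69
Eliminate b (×(-60) and ×(-65), subtract): -150·a = 2.550 → a = ∂h/∂x = -0.01700
Back-substitute: b = ∂h/∂y = +0.02000.
|∇h| = √(-0.01700² + 0.02000²) = 0.02625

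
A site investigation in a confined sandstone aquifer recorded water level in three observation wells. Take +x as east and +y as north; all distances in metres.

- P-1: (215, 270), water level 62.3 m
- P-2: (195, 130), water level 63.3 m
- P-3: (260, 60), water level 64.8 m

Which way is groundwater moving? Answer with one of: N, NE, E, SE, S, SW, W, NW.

Taking P-1 as reference: P-2−P-1 = (-20, -140, +1.0); P-3−P-1 = (45, -210, +2.5).
Solve a·Δx + b·Δy = Δh: det = (-20)·(-210) − 45·(-140) = 10500.
∂h/∂x = [(+1.0)·(-210) − (+2.5)·(-140)] / 10500 = +0.01333
∂h/∂y = [(-20)·(+2.5) − 45·(+1.0)] / 10500 = -0.009048
Flow = −∇h = (-0.01333 east, +0.009048 north), which points northwest.

NW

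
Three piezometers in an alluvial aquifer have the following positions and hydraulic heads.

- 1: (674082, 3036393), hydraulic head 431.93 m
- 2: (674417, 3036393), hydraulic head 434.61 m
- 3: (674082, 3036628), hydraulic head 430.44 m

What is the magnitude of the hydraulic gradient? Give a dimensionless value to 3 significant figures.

0.0102

∂h/∂x = (434.61 − 431.93) / (674417 − 674082) = +0.008000
∂h/∂y = (430.44 − 431.93) / (3036628 − 3036393) = -0.006340
|∇h| = √(0.008000² + -0.006340²) = 0.01021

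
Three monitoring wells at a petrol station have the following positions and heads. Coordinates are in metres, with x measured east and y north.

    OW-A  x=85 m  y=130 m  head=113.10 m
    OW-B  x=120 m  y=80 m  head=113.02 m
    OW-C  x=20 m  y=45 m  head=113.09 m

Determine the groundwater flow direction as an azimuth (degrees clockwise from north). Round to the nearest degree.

With h = a·x + b·y + c and OW-A as origin, the differences give:
  35·a + (-50)·b = -0.08
  (-65)·a + (-85)·b = -0.01
Eliminate b (×(-85) and ×(-50), subtract): -6225·a = 6.300 → a = ∂h/∂x = -0.001012
Back-substitute: b = ∂h/∂y = +0.0008916.
Flow direction (−∇h) has components (+0.001012 E, -0.0008916 N).
Azimuth = atan2(E, N) = atan2(+0.001012, -0.0008916) = 131.4° ≈ 131°.

131°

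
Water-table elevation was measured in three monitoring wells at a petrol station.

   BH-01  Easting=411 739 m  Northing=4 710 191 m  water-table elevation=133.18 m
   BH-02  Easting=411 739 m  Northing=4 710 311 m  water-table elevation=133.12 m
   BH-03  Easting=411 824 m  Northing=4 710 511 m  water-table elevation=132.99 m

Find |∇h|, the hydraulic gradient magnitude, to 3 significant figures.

0.000612

With h = a·x + b·y + c and BH-01 as origin, the differences give:
  0·a + 120·b = -0.06
  85·a + 320·b = -0.19
Eliminate b (×320 and ×120, subtract): -10200·a = 3.600 → a = ∂h/∂x = -0.0003529
Back-substitute: b = ∂h/∂y = -0.0005000.
|∇h| = √(-0.0003529² + -0.0005000²) = 0.000612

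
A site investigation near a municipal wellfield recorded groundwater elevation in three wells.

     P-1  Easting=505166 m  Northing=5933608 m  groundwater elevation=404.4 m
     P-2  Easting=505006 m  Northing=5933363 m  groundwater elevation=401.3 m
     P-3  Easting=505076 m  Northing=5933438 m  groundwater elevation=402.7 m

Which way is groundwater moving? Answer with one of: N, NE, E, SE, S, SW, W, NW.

W

With h = a·x + b·y + c and P-1 as origin, the differences give:
  (-160)·a + (-245)·b = -3.1
  (-90)·a + (-170)·b = -1.7
Eliminate b (×(-170) and ×(-245), subtract): 5150·a = 110.50 → a = ∂h/∂x = +0.02146
Back-substitute: b = ∂h/∂y = -0.001359.
Flow = −∇h = (-0.02146 east, +0.001359 north), which points west.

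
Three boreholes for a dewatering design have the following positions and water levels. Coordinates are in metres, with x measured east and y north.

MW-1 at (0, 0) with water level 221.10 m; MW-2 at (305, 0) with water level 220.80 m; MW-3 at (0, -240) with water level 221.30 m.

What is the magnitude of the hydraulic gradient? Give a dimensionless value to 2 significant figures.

∂h/∂x = (220.80 − 221.10) / (305 − 0) = -0.0009836
∂h/∂y = (221.30 − 221.10) / (-240 − 0) = -0.0008333
|∇h| = √(-0.0009836² + -0.0008333²) = 0.001289

0.0013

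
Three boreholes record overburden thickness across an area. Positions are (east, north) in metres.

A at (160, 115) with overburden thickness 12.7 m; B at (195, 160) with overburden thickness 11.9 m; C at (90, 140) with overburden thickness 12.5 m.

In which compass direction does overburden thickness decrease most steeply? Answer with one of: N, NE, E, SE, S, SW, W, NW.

Taking A as reference: B−A = (35, 45, -0.8); C−A = (-70, 25, -0.2).
Solve a·Δx + b·Δy = Δd: det = 35·25 − (-70)·45 = 4025.
∂d/∂x = [(-0.8)·25 − (-0.2)·45] / 4025 = -0.002733
∂d/∂y = [35·(-0.2) − (-70)·(-0.8)] / 4025 = -0.01565
Steepest decrease is along −∇f = (+0.002733 E, +0.01565 N) → north.

N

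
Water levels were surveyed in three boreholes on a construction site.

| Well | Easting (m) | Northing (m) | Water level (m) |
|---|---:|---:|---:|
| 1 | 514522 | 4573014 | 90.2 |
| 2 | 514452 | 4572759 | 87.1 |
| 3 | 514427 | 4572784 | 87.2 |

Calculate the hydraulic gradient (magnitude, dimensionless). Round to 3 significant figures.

With h = a·x + b·y + c and 1 as origin, the differences give:
  (-70)·a + (-255)·b = -3.1
  (-95)·a + (-230)·b = -3.0
Eliminate b (×(-230) and ×(-255), subtract): -8125·a = -52.00 → a = ∂h/∂x = +0.006400
Back-substitute: b = ∂h/∂y = +0.01040.
|∇h| = √(0.006400² + 0.01040²) = 0.01221

0.0122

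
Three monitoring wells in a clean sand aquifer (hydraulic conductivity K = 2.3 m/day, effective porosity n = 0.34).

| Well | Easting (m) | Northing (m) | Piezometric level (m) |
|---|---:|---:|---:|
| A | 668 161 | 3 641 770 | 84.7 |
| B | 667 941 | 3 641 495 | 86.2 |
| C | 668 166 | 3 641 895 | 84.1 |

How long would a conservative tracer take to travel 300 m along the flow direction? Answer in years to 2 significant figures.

With h = a·x + b·y + c and A as origin, the differences give:
  (-220)·a + (-275)·b = +1.5
  5·a + 125·b = -0.6
Eliminate b (×125 and ×(-275), subtract): -26125·a = 22.50 → a = ∂h/∂x = -0.0008612
Back-substitute: b = ∂h/∂y = -0.004766.
|∇h| = √(-0.0008612² + -0.004766²) = 0.004843
Seepage velocity v = K·i/n = 2.3 × 0.004843 / 0.34 = 0.03276 m/day.
t = 300 / 0.03276 = 9158 days = 25.1 years.

25 years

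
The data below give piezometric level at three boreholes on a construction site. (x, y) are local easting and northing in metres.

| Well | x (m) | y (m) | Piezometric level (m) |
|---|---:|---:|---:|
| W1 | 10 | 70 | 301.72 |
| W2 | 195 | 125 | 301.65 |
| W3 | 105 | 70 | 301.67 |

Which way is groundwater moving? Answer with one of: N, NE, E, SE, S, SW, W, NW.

With h = a·x + b·y + c and W1 as origin, the differences give:
  185·a + 55·b = -0.07
  95·a + 0·b = -0.05
Eliminate b (×0 and ×55, subtract): -5225·a = 2.750 → a = ∂h/∂x = -0.0005263
Back-substitute: b = ∂h/∂y = +0.0004976.
Flow = −∇h = (+0.0005263 east, -0.0004976 north), which points southeast.

SE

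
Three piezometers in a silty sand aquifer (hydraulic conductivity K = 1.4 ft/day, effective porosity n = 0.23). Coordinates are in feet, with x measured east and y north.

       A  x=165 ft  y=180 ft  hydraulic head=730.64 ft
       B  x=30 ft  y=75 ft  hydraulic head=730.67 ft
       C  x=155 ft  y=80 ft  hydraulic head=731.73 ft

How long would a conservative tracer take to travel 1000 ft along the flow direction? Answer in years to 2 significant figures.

30 years

Differences from A: to B (Δx, Δy, Δh) = (-135, -105, +0.03); to C = (-10, -100, +1.09).
Determinant of the coordinate differences = (-135)·(-100) − (-10)·(-105) = 12450.
∂h/∂x = [(+0.03)·(-100) − (+1.09)·(-105)] / 12450 = +0.008952
∂h/∂y = [(-135)·(+1.09) − (-10)·(+0.03)] / 12450 = -0.01180
|∇h| = √(0.008952² + -0.01180²) = 0.01481
Seepage velocity v = K·i/n = 1.4 × 0.01481 / 0.23 = 0.09015 ft/day.
t = 1000 / 0.09015 = 1.109e+04 days = 30.4 years.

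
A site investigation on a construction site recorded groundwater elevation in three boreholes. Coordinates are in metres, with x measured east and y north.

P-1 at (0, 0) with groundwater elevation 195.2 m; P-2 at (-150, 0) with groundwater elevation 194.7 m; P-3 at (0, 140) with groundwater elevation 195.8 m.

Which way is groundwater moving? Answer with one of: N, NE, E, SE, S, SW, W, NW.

∂h/∂x = (194.7 − 195.2) / (-150 − 0) = +0.003333
∂h/∂y = (195.8 − 195.2) / (140 − 0) = +0.004286
Flow = −∇h = (-0.003333 east, -0.004286 north), which points southwest.

SW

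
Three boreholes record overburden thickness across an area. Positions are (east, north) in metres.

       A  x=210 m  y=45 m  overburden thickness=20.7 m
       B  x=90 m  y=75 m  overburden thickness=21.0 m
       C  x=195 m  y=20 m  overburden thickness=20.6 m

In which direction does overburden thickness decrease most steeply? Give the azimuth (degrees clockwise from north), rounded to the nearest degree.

165°

Differences from A: to B (Δx, Δy, Δh) = (-120, 30, +0.3); to C = (-15, -25, -0.1).
Determinant of the coordinate differences = (-120)·(-25) − (-15)·30 = 3450.
∂d/∂x = [(+0.3)·(-25) − (-0.1)·30] / 3450 = -0.001304
∂d/∂y = [(-120)·(-0.1) − (-15)·(+0.3)] / 3450 = +0.004783
Steepest decrease is along −∇f: components (+0.001304 E, -0.004783 N).
Azimuth = atan2(+0.001304, -0.004783) = 164.7° ≈ 165°.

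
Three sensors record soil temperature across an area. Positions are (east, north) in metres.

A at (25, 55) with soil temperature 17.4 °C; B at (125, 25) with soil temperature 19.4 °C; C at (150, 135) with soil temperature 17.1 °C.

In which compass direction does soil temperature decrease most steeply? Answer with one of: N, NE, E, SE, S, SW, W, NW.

With T = a·x + b·y + c and A as origin, the differences give:
  100·a + (-30)·b = +2.0
  125·a + 80·b = -0.3
Eliminate b (×80 and ×(-30), subtract): 11750·a = 151.00 → a = ∂T/∂x = +0.01285
Back-substitute: b = ∂T/∂y = -0.02383.
Steepest decrease is along −∇f = (-0.01285 E, +0.02383 N) → northwest.

NW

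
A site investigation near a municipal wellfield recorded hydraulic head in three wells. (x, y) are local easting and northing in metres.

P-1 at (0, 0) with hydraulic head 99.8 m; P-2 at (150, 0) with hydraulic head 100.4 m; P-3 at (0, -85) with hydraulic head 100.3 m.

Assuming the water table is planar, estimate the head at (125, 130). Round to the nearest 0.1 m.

99.5 m

∂h/∂x = (100.4 − 99.8) / (150 − 0) = +0.004000
∂h/∂y = (100.3 − 99.8) / (-85 − 0) = -0.005882
h(125, 130) = 99.8 + (+0.004000)·(125) + (-0.005882)·(130) = 99.8 +0.500 -0.765 = 99.535 m.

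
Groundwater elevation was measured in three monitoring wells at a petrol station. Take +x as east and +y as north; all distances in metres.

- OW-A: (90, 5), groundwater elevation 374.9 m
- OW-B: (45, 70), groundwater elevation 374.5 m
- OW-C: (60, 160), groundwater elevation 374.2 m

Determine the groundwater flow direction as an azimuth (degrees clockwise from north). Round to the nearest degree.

320°

Differences from OW-A: to OW-B (Δx, Δy, Δh) = (-45, 65, -0.4); to OW-C = (-30, 155, -0.7).
Solve a·Δx + b·Δy = Δh: det = (-45)·155 − (-30)·65 = -5025.
∂h/∂x = [(-0.4)·155 − (-0.7)·65] / -5025 = +0.003284
∂h/∂y = [(-45)·(-0.7) − (-30)·(-0.4)] / -5025 = -0.003881
Flow direction (−∇h) has components (-0.003284 E, +0.003881 N).
Azimuth = atan2(E, N) = atan2(-0.003284, +0.003881) = 319.8° ≈ 320°.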